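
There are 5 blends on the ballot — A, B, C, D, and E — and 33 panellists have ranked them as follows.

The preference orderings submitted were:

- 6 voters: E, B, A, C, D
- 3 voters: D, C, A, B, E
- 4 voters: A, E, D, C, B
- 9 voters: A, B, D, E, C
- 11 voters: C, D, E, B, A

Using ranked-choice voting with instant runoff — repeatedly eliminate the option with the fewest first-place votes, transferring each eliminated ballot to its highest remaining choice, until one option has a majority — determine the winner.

Round 1: A 13, C 11, E 6, D 3, B 0. B has the fewest and is eliminated.
Round 2: A 13, C 11, E 6, D 3. D has the fewest and is eliminated.
Round 3: C 14, A 13, E 6. E has the fewest and is eliminated.
Round 4: A 19, C 14. A has a majority.

A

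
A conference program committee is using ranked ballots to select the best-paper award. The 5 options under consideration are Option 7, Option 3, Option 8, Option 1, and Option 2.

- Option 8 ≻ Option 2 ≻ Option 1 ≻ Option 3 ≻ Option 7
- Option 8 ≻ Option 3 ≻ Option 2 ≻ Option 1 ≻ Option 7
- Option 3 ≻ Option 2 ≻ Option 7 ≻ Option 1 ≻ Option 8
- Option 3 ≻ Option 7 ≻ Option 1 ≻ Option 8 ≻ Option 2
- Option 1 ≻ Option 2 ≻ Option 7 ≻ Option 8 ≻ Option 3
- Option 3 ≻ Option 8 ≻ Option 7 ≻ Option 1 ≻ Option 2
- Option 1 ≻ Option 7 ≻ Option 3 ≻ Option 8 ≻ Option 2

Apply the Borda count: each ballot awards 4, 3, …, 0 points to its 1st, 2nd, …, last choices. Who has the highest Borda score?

Option 3

Borda scores:
  Option 7: 0 + 0 + 2 + 3 + 2 + 2 + 3 = 12
  Option 3: 1 + 3 + 4 + 4 + 0 + 4 + 2 = 18
  Option 8: 4 + 4 + 0 + 1 + 1 + 3 + 1 = 14
  Option 1: 2 + 1 + 1 + 2 + 4 + 1 + 4 = 15
  Option 2: 3 + 2 + 3 + 0 + 3 + 0 + 0 = 11
Option 3 has the highest total.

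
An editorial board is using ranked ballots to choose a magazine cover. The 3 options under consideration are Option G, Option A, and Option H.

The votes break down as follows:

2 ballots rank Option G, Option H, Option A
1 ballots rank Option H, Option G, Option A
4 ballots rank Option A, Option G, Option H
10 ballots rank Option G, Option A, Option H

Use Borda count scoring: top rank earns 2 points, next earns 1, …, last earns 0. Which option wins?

Option G

Borda scores:
  Option G: 2·2 + 1 + 4·1 + 10·2 = 29
  Option A: 2·0 + 0 + 4·2 + 10·1 = 18
  Option H: 2·1 + 2 + 4·0 + 10·0 = 4
Option G has the highest total.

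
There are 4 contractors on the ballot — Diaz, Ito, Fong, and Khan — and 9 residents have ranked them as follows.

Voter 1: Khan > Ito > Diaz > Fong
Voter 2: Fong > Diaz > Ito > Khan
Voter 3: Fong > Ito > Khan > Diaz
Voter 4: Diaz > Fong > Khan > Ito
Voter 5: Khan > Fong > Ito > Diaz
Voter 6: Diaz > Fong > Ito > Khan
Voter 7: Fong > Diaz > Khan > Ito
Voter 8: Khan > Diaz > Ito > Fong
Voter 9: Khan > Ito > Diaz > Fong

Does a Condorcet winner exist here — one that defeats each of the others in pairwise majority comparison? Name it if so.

No Condorcet winner

Head-to-head results (9 voters total):
Diaz vs Ito: Diaz wins 5–4.
Diaz vs Fong: Diaz wins 5–4.
Diaz vs Khan: Khan wins 5–4.
Ito vs Fong: Fong wins 6–3.
Ito vs Khan: Khan wins 6–3.
Fong vs Khan: Fong wins 5–4.
No candidate beats all others: Diaz beats Fong beats Khan beats Diaz, a majority cycle.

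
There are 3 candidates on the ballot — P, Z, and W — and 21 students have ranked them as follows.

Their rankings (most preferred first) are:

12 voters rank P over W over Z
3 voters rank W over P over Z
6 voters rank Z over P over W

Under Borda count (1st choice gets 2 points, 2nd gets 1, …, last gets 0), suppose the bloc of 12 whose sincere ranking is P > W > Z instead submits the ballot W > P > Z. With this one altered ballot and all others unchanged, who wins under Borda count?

W

Borda totals with the altered ballot: P 21, Z 12, W 30.
The switch changes the winner from P to W.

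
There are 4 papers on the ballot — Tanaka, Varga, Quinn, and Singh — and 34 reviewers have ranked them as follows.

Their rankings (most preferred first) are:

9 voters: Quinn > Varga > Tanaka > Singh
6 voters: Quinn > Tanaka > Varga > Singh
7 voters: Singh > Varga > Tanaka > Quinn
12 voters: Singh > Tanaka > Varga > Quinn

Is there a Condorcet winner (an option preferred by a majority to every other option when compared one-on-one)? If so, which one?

Singh

Head-to-head results (34 voters total):
Tanaka vs Varga: Tanaka wins 18–16.
Tanaka vs Quinn: Tanaka wins 19–15.
Tanaka vs Singh: Singh wins 19–15.
Varga vs Quinn: Varga wins 19–15.
Varga vs Singh: Singh wins 19–15.
Quinn vs Singh: Singh wins 19–15.
Singh beats each rival — Tanaka (19–15), Varga (19–15), Quinn (19–15) — so Singh is the Condorcet winner.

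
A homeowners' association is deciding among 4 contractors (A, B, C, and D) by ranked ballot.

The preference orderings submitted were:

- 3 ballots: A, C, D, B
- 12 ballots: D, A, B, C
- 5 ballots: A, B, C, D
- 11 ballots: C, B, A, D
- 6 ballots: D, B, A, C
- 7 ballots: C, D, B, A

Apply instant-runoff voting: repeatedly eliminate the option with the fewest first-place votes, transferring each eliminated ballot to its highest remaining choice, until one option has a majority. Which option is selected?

Round 1: C 18, D 18, A 8, B 0. B has the fewest and is eliminated.
Round 2: C 18, D 18, A 8. A has the fewest and is eliminated.
Round 3: C 26, D 18. C has a majority.

C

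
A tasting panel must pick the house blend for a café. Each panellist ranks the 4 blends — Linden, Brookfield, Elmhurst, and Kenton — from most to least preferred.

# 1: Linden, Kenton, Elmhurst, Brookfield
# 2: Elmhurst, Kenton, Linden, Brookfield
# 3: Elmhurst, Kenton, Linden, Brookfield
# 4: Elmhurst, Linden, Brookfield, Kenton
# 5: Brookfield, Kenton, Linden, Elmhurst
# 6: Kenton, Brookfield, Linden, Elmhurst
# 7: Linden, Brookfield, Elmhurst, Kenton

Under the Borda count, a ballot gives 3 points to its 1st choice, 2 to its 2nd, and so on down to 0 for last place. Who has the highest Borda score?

Borda scores:
  Linden: 3 + 1 + 1 + 2 + 1 + 1 + 3 = 12
  Brookfield: 0 + 0 + 0 + 1 + 3 + 2 + 2 = 8
  Elmhurst: 1 + 3 + 3 + 3 + 0 + 0 + 1 = 11
  Kenton: 2 + 2 + 2 + 0 + 2 + 3 + 0 = 11
Linden has the highest total.

Linden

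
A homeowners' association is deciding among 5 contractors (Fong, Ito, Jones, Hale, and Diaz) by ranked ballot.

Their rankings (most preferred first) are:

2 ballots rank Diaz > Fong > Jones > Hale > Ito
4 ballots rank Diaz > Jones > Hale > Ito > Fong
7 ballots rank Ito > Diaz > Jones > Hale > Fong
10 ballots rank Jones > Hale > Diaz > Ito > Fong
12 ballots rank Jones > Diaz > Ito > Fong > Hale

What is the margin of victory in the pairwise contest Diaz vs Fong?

Ballots ranking Diaz above Fong: 2+4+7+10+12 = 35.
Ballots ranking Fong above Diaz: 0.
Diaz wins 35–0, a margin of 35.

35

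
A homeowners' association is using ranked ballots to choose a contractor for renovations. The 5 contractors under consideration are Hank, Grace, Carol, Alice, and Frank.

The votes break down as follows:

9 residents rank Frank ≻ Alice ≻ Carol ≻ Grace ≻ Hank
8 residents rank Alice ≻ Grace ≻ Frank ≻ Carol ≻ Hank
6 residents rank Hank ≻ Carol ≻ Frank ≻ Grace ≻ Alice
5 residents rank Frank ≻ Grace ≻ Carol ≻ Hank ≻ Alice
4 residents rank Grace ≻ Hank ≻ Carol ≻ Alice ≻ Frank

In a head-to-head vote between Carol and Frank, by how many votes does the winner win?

Ballots ranking Carol above Frank: 6+4 = 10.
Ballots ranking Frank above Carol: 9+8+5 = 22.
Frank wins 22–10, a margin of 12.

12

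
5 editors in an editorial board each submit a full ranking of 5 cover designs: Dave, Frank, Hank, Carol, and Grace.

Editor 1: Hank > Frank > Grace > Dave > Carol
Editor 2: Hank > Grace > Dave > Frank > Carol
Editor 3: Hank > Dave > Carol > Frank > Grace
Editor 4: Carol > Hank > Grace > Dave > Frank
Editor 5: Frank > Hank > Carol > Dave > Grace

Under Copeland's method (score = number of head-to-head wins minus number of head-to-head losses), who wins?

Hank

Pairwise results:
  Dave vs Frank: Dave wins 3–2.
  Dave vs Hank: Hank wins 5–0.
  Dave vs Carol: Dave wins 3–2.
  Dave vs Grace: Grace wins 3–2.
  Frank vs Hank: Hank wins 4–1.
  Frank vs Carol: Frank wins 3–2.
  Frank vs Grace: Frank wins 3–2.
  Hank vs Carol: Hank wins 4–1.
  Hank vs Grace: Hank wins 5–0.
  Carol vs Grace: Carol wins 3–2.
Copeland scores (wins − losses):
  Dave: 2 − 2 = 0
  Frank: 2 − 2 = 0
  Hank: 4 − 0 = 4
  Carol: 1 − 3 = -2
  Grace: 1 − 3 = -2
Hank has the best Copeland score.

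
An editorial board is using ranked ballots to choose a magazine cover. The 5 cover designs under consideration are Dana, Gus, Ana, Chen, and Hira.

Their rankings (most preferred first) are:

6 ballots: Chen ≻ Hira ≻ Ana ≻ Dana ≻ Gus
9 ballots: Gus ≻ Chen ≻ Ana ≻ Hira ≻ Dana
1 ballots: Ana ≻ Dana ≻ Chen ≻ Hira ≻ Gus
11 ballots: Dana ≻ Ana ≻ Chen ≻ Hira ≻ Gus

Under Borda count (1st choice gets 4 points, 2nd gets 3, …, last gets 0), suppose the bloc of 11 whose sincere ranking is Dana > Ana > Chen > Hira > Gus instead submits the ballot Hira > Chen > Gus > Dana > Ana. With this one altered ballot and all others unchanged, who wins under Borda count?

Chen

Borda totals with the altered ballot: Dana 20, Gus 58, Ana 34, Chen 86, Hira 72.
The winner is unchanged: still Chen.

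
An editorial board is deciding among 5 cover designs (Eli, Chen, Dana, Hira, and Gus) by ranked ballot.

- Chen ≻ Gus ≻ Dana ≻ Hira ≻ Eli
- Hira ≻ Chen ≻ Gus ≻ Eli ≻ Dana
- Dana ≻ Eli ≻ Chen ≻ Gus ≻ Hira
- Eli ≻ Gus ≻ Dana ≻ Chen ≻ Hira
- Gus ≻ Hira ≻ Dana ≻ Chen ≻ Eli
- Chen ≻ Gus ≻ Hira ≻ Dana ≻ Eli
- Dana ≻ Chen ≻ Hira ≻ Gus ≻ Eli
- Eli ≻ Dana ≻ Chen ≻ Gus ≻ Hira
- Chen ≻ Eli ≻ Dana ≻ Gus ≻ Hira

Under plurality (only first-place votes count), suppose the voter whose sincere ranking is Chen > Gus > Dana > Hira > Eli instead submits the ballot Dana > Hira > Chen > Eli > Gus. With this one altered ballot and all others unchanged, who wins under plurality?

First-place totals with the altered ballot: Eli 2, Chen 2, Dana 3, Hira 1, Gus 1.
The switch changes the winner from Chen to Dana.

Dana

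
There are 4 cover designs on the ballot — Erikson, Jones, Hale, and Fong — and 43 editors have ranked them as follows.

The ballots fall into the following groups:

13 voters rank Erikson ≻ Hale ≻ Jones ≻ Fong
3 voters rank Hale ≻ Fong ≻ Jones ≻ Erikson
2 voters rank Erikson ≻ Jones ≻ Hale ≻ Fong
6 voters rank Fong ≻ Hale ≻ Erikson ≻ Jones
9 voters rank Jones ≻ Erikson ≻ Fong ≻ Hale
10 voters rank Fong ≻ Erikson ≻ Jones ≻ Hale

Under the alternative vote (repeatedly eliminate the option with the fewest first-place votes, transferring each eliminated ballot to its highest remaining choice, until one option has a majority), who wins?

Round 1: Fong 16, Erikson 15, Jones 9, Hale 3. Hale has the fewest and is eliminated.
Round 2: Fong 19, Erikson 15, Jones 9. Jones has the fewest and is eliminated.
Round 3: Erikson 24, Fong 19. Erikson has a majority.

Erikson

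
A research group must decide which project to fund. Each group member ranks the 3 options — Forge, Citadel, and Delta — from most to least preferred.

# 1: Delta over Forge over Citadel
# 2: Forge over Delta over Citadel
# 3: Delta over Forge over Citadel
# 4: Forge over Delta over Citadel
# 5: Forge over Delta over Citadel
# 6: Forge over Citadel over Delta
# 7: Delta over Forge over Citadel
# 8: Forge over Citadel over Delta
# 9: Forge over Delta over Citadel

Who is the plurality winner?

First-place vote totals:
  Forge: 6
  Citadel: 0
  Delta: 3
Forge has the most first-place votes.

Forge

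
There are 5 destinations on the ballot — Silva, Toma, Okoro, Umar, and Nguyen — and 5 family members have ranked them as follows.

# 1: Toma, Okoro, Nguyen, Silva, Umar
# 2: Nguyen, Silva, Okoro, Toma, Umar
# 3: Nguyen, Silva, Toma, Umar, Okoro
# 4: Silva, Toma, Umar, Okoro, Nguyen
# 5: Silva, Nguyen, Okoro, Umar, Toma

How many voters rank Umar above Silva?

0

Ballots ranking Umar above Silva: 0.
Ballots ranking Silva above Umar: 5.
So 0 of 5 voters prefer Umar to Silva.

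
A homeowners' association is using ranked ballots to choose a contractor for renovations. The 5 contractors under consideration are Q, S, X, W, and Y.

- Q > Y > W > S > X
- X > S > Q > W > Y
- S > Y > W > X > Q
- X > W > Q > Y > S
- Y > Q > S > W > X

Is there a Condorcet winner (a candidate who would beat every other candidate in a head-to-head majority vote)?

No

Head-to-head results (5 voters total):
Q vs S: Q wins 3–2.
Q vs X: X wins 3–2.
Q vs W: Q wins 3–2.
Q vs Y: Q wins 3–2.
S vs X: S wins 3–2.
S vs W: S wins 3–2.
S vs Y: Y wins 3–2.
X vs W: W wins 3–2.
X vs Y: Y wins 3–2.
W vs Y: Y wins 3–2.
No candidate beats all others: Q beats S beats X beats Q, a majority cycle.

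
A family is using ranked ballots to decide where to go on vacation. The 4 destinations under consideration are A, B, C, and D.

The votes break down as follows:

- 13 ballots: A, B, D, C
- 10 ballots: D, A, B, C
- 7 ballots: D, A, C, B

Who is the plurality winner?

First-place vote totals:
  A: 13
  B: 0
  C: 0
  D: 17
D has the most first-place votes.

D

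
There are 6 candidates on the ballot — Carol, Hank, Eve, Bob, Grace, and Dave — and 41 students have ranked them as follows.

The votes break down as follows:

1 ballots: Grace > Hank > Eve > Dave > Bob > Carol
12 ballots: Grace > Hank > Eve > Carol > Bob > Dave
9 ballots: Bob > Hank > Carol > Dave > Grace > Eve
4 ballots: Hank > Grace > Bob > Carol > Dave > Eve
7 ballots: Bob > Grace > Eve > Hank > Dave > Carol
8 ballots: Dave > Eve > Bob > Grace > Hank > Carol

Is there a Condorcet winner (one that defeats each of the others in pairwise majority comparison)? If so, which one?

Head-to-head results (41 voters total):
Carol vs Hank: Hank wins 41–0.
Carol vs Eve: Eve wins 28–13.
Carol vs Bob: Bob wins 29–12.
Carol vs Grace: Grace wins 32–9.
Carol vs Dave: Carol wins 25–16.
Hank vs Eve: Hank wins 26–15.
Hank vs Bob: Bob wins 24–17.
Hank vs Grace: Grace wins 28–13.
Hank vs Dave: Hank wins 33–8.
Eve vs Bob: Eve wins 21–20.
Eve vs Grace: Grace wins 33–8.
Eve vs Dave: Dave wins 21–20.
Bob vs Grace: Bob wins 24–17.
Bob vs Dave: Bob wins 32–9.
Grace vs Dave: Grace wins 24–17.
No candidate beats all others: Carol beats Dave beats Eve beats Carol, a majority cycle.

There is no Condorcet winner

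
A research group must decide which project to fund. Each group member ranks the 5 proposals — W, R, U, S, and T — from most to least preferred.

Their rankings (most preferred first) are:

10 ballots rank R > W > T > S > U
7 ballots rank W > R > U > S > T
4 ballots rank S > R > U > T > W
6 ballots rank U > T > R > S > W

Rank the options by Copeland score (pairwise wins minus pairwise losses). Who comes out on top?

Pairwise results:
  W vs R: R wins 20–7.
  W vs U: W wins 17–10.
  W vs S: W wins 17–10.
  W vs T: W wins 17–10.
  R vs U: R wins 21–6.
  R vs S: R wins 23–4.
  R vs T: R wins 21–6.
  U vs S: S wins 14–13.
  U vs T: U wins 17–10.
  S vs T: T wins 16–11.
Copeland scores (wins − losses):
  W: 3 − 1 = 2
  R: 4 − 0 = 4
  U: 1 − 3 = -2
  S: 1 − 3 = -2
  T: 1 − 3 = -2
R has the best Copeland score.

R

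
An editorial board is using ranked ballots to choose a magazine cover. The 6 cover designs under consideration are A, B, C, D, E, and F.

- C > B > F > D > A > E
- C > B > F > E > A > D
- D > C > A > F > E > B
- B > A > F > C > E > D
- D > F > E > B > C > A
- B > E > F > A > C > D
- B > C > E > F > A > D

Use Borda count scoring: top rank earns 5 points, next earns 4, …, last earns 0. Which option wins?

B

Borda scores:
  A: 1 + 1 + 3 + 4 + 0 + 2 + 1 = 12
  B: 4 + 4 + 0 + 5 + 2 + 5 + 5 = 25
  C: 5 + 5 + 4 + 2 + 1 + 1 + 4 = 22
  D: 2 + 0 + 5 + 0 + 5 + 0 + 0 = 12
  E: 0 + 2 + 1 + 1 + 3 + 4 + 3 = 14
  F: 3 + 3 + 2 + 3 + 4 + 3 + 2 = 20
B has the highest total.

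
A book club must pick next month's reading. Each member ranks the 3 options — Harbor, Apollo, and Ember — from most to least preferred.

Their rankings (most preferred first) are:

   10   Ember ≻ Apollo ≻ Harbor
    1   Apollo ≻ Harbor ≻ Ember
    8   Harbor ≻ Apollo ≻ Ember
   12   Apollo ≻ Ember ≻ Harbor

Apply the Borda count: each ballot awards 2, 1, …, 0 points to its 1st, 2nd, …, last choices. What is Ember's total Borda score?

Borda scores:
  Harbor: 10·0 + 1 + 8·2 + 12·0 = 17
  Apollo: 10·1 + 2 + 8·1 + 12·2 = 44
  Ember: 10·2 + 0 + 8·0 + 12·1 = 32

32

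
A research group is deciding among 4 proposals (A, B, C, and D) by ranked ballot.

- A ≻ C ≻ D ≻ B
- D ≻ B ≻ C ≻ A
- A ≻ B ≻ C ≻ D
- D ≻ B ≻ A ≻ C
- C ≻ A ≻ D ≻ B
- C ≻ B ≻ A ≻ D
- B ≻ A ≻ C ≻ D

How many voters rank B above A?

4

Ballots ranking B above A: 4.
Ballots ranking A above B: 3.
So 4 of 7 voters prefer B to A.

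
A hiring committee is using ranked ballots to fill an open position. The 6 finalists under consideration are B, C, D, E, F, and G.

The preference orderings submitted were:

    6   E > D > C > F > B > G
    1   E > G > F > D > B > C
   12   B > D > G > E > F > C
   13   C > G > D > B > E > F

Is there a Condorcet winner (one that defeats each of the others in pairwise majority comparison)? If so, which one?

Head-to-head results (32 voters total):
B vs C: C wins 19–13.
B vs D: D wins 20–12.
B vs E: B wins 25–7.
B vs F: B wins 25–7.
B vs G: B wins 18–14.
C vs D: D wins 19–13.
C vs E: E wins 19–13.
C vs F: C wins 19–13.
C vs G: C wins 19–13.
D vs E: D wins 25–7.
D vs F: D wins 31–1.
D vs G: D wins 18–14.
E vs F: E wins 32–0.
E vs G: G wins 25–7.
F vs G: G wins 26–6.
D beats each rival — B (20–12), C (19–13), E (25–7), F (31–1), G (18–14) — so D is the Condorcet winner.

D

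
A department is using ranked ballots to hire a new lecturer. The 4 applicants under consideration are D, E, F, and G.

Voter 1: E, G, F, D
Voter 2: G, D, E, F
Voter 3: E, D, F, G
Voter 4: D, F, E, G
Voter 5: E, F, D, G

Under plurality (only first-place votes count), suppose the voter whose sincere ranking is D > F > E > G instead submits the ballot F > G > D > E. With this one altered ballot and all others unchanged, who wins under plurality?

E

First-place totals with the altered ballot: D 0, E 3, F 1, G 1.
The winner is unchanged: still E.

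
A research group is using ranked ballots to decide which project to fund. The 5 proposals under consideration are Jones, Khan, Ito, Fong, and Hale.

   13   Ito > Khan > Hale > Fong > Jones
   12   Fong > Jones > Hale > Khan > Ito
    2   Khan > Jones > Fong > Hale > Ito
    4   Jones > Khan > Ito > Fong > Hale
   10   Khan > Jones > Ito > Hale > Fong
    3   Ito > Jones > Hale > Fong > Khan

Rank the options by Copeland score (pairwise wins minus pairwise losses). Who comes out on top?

Pairwise results:
  Jones vs Khan: Khan wins 25–19.
  Jones vs Ito: Jones wins 28–16.
  Jones vs Fong: Fong wins 25–19.
  Jones vs Hale: Jones wins 31–13.
  Khan vs Ito: Khan wins 28–16.
  Khan vs Fong: Khan wins 29–15.
  Khan vs Hale: Khan wins 29–15.
  Ito vs Fong: Ito wins 30–14.
  Ito vs Hale: Ito wins 30–14.
  Fong vs Hale: Hale wins 26–18.
Copeland scores (wins − losses):
  Jones: 2 − 2 = 0
  Khan: 4 − 0 = 4
  Ito: 2 − 2 = 0
  Fong: 1 − 3 = -2
  Hale: 1 − 3 = -2
Khan has the best Copeland score.

Khan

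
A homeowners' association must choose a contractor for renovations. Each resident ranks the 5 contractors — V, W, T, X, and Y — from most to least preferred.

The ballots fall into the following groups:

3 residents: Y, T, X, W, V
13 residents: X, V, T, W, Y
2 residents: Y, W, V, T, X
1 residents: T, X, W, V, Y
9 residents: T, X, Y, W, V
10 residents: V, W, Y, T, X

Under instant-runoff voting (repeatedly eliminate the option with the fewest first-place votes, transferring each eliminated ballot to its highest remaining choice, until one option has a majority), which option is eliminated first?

Round 1: X 13, V 10, T 10, Y 5, W 0. W has the fewest and is eliminated.
Round 2: X 13, V 10, T 10, Y 5. Y has the fewest and is eliminated.
Round 3: T 13, X 13, V 12. V has the fewest and is eliminated.
Round 4: T 25, X 13. T has a majority.

W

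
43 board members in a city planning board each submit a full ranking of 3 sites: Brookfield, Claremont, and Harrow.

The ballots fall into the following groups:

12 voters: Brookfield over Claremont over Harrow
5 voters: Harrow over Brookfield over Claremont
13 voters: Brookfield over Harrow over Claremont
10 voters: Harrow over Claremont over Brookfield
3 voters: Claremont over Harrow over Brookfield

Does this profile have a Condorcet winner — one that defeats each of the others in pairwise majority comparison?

Head-to-head results (43 voters total):
Brookfield vs Claremont: Brookfield wins 30–13.
Brookfield vs Harrow: Brookfield wins 25–18.
Claremont vs Harrow: Harrow wins 28–15.
Brookfield beats each rival — Claremont (30–13), Harrow (25–18) — so Brookfield is the Condorcet winner.

Yes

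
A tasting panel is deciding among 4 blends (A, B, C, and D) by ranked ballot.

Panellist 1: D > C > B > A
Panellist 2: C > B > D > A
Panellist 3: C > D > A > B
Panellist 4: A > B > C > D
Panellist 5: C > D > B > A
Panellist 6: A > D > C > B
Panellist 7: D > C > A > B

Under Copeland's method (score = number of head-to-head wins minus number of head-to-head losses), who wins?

C

Pairwise results:
  A vs B: A wins 4–3.
  A vs C: C wins 5–2.
  A vs D: D wins 5–2.
  B vs C: C wins 6–1.
  B vs D: D wins 5–2.
  C vs D: C wins 4–3.
Copeland scores (wins − losses):
  A: 1 − 2 = -1
  B: 0 − 3 = -3
  C: 3 − 0 = 3
  D: 2 − 1 = 1
C has the best Copeland score.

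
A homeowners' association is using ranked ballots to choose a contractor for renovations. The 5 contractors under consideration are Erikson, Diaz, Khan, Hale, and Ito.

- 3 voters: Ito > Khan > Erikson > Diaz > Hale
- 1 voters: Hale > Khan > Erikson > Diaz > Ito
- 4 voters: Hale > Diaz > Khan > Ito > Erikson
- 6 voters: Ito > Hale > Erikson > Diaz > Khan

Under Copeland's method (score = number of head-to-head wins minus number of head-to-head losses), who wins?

Pairwise results:
  Erikson vs Diaz: Erikson wins 10–4.
  Erikson vs Khan: Khan wins 8–6.
  Erikson vs Hale: Hale wins 11–3.
  Erikson vs Ito: Ito wins 13–1.
  Diaz vs Khan: Diaz wins 10–4.
  Diaz vs Hale: Hale wins 11–3.
  Diaz vs Ito: Ito wins 9–5.
  Khan vs Hale: Hale wins 11–3.
  Khan vs Ito: Ito wins 9–5.
  Hale vs Ito: Ito wins 9–5.
Copeland scores (wins − losses):
  Erikson: 1 − 3 = -2
  Diaz: 1 − 3 = -2
  Khan: 1 − 3 = -2
  Hale: 3 − 1 = 2
  Ito: 4 − 0 = 4
Ito has the best Copeland score.

Ito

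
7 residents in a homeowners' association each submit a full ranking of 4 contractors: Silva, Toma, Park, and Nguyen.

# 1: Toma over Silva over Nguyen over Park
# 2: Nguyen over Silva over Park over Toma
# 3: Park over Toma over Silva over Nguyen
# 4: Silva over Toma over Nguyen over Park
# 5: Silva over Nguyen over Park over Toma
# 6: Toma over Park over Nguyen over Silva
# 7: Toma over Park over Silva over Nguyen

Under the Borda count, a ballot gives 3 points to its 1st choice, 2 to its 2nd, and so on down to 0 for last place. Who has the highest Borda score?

Toma

Borda scores:
  Silva: 2 + 2 + 1 + 3 + 3 + 0 + 1 = 12
  Toma: 3 + 0 + 2 + 2 + 0 + 3 + 3 = 13
  Park: 0 + 1 + 3 + 0 + 1 + 2 + 2 = 9
  Nguyen: 1 + 3 + 0 + 1 + 2 + 1 + 0 = 8
Toma has the highest total.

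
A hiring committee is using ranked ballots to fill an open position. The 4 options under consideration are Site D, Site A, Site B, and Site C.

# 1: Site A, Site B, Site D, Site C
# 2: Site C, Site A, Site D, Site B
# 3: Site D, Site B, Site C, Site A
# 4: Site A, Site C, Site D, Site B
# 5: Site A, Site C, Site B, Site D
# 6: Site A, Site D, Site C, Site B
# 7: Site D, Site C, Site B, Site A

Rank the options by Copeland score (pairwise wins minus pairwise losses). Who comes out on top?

Pairwise results:
  Site D vs Site A: Site A wins 5–2.
  Site D vs Site B: Site D wins 5–2.
  Site D vs Site C: Site D wins 4–3.
  Site A vs Site B: Site A wins 5–2.
  Site A vs Site C: Site A wins 4–3.
  Site B vs Site C: Site C wins 5–2.
Copeland scores (wins − losses):
  Site D: 2 − 1 = 1
  Site A: 3 − 0 = 3
  Site B: 0 − 3 = -3
  Site C: 1 − 2 = -1
Site A has the best Copeland score.

Site A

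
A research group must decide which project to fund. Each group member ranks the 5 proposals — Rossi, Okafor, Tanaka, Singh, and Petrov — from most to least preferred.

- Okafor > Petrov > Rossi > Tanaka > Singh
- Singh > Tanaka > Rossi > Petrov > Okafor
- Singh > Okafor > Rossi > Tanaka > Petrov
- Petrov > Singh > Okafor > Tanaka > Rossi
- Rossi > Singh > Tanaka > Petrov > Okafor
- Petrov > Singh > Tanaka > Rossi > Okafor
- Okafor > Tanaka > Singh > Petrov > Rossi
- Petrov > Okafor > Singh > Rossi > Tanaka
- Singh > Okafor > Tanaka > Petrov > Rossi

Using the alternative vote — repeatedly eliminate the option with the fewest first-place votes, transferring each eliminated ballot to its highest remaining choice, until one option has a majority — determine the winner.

Round 1: Singh 3, Petrov 3, Okafor 2, Rossi 1, Tanaka 0. Tanaka has the fewest and is eliminated.
Round 2: Singh 3, Petrov 3, Okafor 2, Rossi 1. Rossi has the fewest and is eliminated.
Round 3: Singh 4, Petrov 3, Okafor 2. Okafor has the fewest and is eliminated.
Round 4: Singh 5, Petrov 4. Singh has a majority.

Singh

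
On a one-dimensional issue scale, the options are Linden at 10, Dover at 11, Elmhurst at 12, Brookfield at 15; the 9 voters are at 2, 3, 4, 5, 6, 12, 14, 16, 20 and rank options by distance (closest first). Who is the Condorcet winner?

With single-peaked preferences on a line, the Condorcet winner is the candidate closest to the median voter.
The median voter (position 6) is closest to Linden at 10.
Check: Linden vs Brookfield — voters closer to Linden: 6 of 9.

Linden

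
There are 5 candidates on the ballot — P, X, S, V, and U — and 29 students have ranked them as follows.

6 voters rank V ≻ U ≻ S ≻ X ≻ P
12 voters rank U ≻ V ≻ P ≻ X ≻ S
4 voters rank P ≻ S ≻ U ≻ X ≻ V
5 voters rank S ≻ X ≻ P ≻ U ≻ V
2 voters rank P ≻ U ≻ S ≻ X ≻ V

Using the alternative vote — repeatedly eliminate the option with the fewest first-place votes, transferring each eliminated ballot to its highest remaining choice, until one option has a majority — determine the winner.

U

Round 1: U 12, P 6, V 6, S 5, X 0. X has the fewest and is eliminated.
Round 2: U 12, P 6, V 6, S 5. S has the fewest and is eliminated.
Round 3: U 12, P 11, V 6. V has the fewest and is eliminated.
Round 4: U 18, P 11. U has a majority.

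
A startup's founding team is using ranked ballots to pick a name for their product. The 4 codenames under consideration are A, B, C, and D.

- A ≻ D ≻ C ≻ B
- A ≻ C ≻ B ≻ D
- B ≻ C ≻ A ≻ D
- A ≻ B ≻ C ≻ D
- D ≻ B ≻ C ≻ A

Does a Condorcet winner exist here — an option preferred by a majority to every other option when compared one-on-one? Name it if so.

Head-to-head results (5 voters total):
A vs B: A wins 3–2.
A vs C: A wins 3–2.
A vs D: A wins 4–1.
B vs C: B wins 3–2.
B vs D: B wins 3–2.
C vs D: C wins 3–2.
A beats each rival — B (3–2), C (3–2), D (4–1) — so A is the Condorcet winner.

A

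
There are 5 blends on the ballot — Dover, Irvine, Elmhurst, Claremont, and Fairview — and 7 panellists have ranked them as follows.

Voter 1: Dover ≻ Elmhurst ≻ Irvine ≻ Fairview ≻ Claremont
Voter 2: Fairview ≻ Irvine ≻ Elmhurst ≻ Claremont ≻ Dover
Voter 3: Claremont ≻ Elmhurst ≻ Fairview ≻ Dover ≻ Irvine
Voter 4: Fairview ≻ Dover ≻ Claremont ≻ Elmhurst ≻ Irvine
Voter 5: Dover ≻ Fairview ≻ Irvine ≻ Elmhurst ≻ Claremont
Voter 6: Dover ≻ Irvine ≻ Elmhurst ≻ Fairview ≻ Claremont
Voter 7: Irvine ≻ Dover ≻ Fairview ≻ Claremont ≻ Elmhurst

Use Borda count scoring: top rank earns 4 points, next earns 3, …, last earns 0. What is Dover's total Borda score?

19

Borda scores:
  Dover: 4 + 0 + 1 + 3 + 4 + 4 + 3 = 19
  Irvine: 2 + 3 + 0 + 0 + 2 + 3 + 4 = 14
  Elmhurst: 3 + 2 + 3 + 1 + 1 + 2 + 0 = 12
  Claremont: 0 + 1 + 4 + 2 + 0 + 0 + 1 = 8
  Fairview: 1 + 4 + 2 + 4 + 3 + 1 + 2 = 17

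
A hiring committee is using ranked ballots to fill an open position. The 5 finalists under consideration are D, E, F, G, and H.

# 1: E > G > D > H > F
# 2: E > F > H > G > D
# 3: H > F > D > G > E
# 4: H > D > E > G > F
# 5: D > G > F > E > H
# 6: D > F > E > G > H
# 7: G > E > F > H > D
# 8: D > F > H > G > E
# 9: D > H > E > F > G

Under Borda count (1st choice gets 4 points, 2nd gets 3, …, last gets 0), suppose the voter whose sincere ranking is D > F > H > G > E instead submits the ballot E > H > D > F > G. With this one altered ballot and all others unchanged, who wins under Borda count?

E

Borda totals with the altered ballot: D 21, E 22, F 15, G 14, H 18.
The switch changes the winner from D to E.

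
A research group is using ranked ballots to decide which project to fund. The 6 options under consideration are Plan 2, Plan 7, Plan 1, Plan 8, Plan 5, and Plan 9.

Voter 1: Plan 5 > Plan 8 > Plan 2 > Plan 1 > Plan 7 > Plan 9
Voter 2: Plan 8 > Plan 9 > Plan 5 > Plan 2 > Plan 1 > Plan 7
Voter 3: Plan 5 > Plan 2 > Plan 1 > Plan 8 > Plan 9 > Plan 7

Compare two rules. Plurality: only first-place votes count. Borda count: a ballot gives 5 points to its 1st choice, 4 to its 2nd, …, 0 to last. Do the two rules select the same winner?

Plurality first-place counts: Plan 2 0, Plan 7 0, Plan 1 0, Plan 8 1, Plan 5 2, Plan 9 0 → Plan 5.
Borda totals: Plan 2 9, Plan 7 1, Plan 1 6, Plan 8 11, Plan 5 13, Plan 9 5 → Plan 5.
The two rules agree on Plan 5.

Yes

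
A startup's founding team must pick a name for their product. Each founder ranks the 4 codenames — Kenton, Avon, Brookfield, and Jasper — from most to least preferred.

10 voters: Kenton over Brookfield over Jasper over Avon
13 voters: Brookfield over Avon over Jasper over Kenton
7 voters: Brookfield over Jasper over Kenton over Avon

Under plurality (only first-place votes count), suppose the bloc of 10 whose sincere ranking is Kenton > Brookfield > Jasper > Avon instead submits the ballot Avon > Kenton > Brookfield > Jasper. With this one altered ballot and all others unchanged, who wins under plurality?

First-place totals with the altered ballot: Kenton 0, Avon 10, Brookfield 20, Jasper 0.
The winner is unchanged: still Brookfield.

Brookfield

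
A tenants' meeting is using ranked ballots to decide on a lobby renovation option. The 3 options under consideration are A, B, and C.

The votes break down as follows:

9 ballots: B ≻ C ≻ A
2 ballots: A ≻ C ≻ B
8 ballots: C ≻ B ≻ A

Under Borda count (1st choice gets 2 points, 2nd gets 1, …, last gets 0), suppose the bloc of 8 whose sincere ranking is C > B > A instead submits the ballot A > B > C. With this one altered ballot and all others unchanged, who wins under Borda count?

B

Borda totals with the altered ballot: A 20, B 26, C 11.
The switch changes the winner from C to B.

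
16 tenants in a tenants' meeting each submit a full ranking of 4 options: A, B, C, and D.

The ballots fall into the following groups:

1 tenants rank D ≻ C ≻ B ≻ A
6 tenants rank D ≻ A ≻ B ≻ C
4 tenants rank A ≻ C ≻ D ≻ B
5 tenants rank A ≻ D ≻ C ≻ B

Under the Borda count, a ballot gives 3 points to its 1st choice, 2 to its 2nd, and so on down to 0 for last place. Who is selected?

A

Borda scores:
  A: 0 + 6·2 + 4·3 + 5·3 = 39
  B: 1 + 6·1 + 4·0 + 5·0 = 7
  C: 2 + 6·0 + 4·2 + 5·1 = 15
  D: 3 + 6·3 + 4·1 + 5·2 = 35
A has the highest total.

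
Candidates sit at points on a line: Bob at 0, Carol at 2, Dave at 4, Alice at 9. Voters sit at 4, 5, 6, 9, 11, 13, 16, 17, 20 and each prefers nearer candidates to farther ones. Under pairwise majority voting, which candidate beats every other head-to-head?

Alice

With single-peaked preferences on a line, the Condorcet winner is the candidate closest to the median voter.
The median voter (position 11) is closest to Alice at 9.
Check: Alice vs Carol — voters closer to Alice: 7 of 9.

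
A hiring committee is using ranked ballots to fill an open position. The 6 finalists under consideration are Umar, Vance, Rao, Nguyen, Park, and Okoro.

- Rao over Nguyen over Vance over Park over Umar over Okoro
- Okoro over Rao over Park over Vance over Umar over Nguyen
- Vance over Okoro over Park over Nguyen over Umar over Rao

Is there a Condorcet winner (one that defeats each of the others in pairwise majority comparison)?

No

Head-to-head results (3 voters total):
Umar vs Vance: Vance wins 3–0.
Umar vs Rao: Rao wins 2–1.
Umar vs Nguyen: Nguyen wins 2–1.
Umar vs Park: Park wins 3–0.
Umar vs Okoro: Okoro wins 2–1.
Vance vs Rao: Rao wins 2–1.
Vance vs Nguyen: Vance wins 2–1.
Vance vs Park: Vance wins 2–1.
Vance vs Okoro: Vance wins 2–1.
Rao vs Nguyen: Rao wins 2–1.
Rao vs Park: Rao wins 2–1.
Rao vs Okoro: Okoro wins 2–1.
Nguyen vs Park: Park wins 2–1.
Nguyen vs Okoro: Okoro wins 2–1.
Park vs Okoro: Okoro wins 2–1.
No candidate beats all others: Vance beats Okoro beats Rao beats Vance, a majority cycle.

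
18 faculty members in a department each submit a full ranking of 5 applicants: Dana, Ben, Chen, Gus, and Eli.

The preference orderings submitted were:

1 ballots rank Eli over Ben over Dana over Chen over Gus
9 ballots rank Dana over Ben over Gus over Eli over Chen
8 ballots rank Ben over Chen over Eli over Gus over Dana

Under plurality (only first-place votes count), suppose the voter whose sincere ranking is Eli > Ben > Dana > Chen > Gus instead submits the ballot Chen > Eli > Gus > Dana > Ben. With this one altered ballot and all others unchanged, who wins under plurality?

First-place totals with the altered ballot: Dana 9, Ben 8, Chen 1, Gus 0, Eli 0.
The winner is unchanged: still Dana.

Dana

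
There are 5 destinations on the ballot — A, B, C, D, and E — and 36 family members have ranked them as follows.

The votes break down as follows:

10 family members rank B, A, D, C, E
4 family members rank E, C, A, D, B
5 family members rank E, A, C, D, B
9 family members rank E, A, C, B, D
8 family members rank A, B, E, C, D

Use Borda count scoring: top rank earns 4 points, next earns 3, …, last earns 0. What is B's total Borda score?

73

Borda scores:
  A: 10·3 + 4·2 + 5·3 + 9·3 + 8·4 = 112
  B: 10·4 + 4·0 + 5·0 + 9·1 + 8·3 = 73
  C: 10·1 + 4·3 + 5·2 + 9·2 + 8·1 = 58
  D: 10·2 + 4·1 + 5·1 + 9·0 + 8·0 = 29
  E: 10·0 + 4·4 + 5·4 + 9·4 + 8·2 = 88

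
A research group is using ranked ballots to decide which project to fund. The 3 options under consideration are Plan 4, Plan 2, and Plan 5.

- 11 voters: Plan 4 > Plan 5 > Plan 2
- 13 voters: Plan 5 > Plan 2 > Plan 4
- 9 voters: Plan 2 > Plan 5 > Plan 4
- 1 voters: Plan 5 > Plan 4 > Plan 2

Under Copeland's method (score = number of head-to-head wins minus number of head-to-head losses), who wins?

Pairwise results:
  Plan 4 vs Plan 2: Plan 2 wins 22–12.
  Plan 4 vs Plan 5: Plan 5 wins 23–11.
  Plan 2 vs Plan 5: Plan 5 wins 25–9.
Copeland scores (wins − losses):
  Plan 4: 0 − 2 = -2
  Plan 2: 1 − 1 = 0
  Plan 5: 2 − 0 = 2
Plan 5 has the best Copeland score.

Plan 5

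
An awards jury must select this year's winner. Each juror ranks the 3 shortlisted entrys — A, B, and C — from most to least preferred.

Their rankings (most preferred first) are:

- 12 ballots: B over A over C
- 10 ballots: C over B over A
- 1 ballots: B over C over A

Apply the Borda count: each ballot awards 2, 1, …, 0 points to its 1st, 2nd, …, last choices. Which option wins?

Borda scores:
  A: 12·1 + 10·0 + 0 = 12
  B: 12·2 + 10·1 + 2 = 36
  C: 12·0 + 10·2 + 1 = 21
B has the highest total.

B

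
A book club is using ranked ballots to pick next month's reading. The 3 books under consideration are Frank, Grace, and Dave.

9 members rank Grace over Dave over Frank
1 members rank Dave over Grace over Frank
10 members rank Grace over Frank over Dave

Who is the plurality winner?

Grace

First-place vote totals:
  Frank: 0
  Grace: 19
  Dave: 1
Grace has the most first-place votes.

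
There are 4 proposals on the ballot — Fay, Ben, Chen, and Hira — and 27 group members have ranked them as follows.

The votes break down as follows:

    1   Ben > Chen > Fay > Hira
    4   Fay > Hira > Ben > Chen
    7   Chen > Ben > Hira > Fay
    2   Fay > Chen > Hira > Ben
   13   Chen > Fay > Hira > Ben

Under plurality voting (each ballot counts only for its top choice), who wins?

First-place vote totals:
  Fay: 6
  Ben: 1
  Chen: 20
  Hira: 0
Chen has the most first-place votes.

Chen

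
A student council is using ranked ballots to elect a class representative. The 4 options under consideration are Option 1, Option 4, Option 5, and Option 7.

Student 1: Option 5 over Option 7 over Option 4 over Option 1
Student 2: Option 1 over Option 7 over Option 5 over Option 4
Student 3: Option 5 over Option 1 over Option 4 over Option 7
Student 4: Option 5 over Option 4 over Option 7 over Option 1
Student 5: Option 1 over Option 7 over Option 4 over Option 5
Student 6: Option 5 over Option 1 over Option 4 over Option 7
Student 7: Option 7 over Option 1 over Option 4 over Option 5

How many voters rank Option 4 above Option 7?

3

Ballots ranking Option 4 above Option 7: 3.
Ballots ranking Option 7 above Option 4: 4.
So 3 of 7 voters prefer Option 4 to Option 7.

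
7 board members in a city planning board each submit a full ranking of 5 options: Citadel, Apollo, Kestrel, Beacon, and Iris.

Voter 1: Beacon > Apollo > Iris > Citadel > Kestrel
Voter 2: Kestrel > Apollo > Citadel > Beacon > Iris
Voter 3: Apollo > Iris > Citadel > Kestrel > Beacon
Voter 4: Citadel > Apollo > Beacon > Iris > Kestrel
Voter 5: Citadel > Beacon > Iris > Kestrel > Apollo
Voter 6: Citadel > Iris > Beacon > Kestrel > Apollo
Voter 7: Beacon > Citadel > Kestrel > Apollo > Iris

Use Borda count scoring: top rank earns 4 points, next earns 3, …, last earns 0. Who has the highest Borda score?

Citadel

Borda scores:
  Citadel: 1 + 2 + 2 + 4 + 4 + 4 + 3 = 20
  Apollo: 3 + 3 + 4 + 3 + 0 + 0 + 1 = 14
  Kestrel: 0 + 4 + 1 + 0 + 1 + 1 + 2 = 9
  Beacon: 4 + 1 + 0 + 2 + 3 + 2 + 4 = 16
  Iris: 2 + 0 + 3 + 1 + 2 + 3 + 0 = 11
Citadel has the highest total.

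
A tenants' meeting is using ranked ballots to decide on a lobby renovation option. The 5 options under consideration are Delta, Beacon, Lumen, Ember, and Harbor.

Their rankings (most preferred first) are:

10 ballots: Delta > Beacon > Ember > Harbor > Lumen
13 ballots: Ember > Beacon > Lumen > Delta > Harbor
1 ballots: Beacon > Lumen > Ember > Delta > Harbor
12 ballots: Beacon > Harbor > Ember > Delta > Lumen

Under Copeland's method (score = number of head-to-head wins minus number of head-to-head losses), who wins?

Pairwise results:
  Delta vs Beacon: Beacon wins 26–10.
  Delta vs Lumen: Delta wins 22–14.
  Delta vs Ember: Ember wins 26–10.
  Delta vs Harbor: Delta wins 24–12.
  Beacon vs Lumen: Beacon wins 36–0.
  Beacon vs Ember: Beacon wins 23–13.
  Beacon vs Harbor: Beacon wins 36–0.
  Lumen vs Ember: Ember wins 35–1.
  Lumen vs Harbor: Harbor wins 22–14.
  Ember vs Harbor: Ember wins 24–12.
Copeland scores (wins − losses):
  Delta: 2 − 2 = 0
  Beacon: 4 − 0 = 4
  Lumen: 0 − 4 = -4
  Ember: 3 − 1 = 2
  Harbor: 1 − 3 = -2
Beacon has the best Copeland score.

Beacon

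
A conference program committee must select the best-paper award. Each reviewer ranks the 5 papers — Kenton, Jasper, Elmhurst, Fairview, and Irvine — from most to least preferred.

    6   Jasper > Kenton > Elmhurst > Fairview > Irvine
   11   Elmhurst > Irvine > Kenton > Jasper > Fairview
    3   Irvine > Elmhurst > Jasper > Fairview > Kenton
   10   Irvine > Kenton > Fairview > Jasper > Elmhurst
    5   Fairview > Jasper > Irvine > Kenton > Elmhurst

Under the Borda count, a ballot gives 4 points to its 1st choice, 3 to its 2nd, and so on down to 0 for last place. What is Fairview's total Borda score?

49

Borda scores:
  Kenton: 6·3 + 11·2 + 3·0 + 10·3 + 5·1 = 75
  Jasper: 6·4 + 11·1 + 3·2 + 10·1 + 5·3 = 66
  Elmhurst: 6·2 + 11·4 + 3·3 + 10·0 + 5·0 = 65
  Fairview: 6·1 + 11·0 + 3·1 + 10·2 + 5·4 = 49
  Irvine: 6·0 + 11·3 + 3·4 + 10·4 + 5·2 = 95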